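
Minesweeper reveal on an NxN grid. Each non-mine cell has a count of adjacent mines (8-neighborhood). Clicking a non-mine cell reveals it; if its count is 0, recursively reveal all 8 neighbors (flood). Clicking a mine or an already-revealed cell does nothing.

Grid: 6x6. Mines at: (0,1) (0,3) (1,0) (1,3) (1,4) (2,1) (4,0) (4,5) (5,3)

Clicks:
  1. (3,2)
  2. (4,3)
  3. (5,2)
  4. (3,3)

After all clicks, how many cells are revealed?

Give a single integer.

Answer: 10

Derivation:
Click 1 (3,2) count=1: revealed 1 new [(3,2)] -> total=1
Click 2 (4,3) count=1: revealed 1 new [(4,3)] -> total=2
Click 3 (5,2) count=1: revealed 1 new [(5,2)] -> total=3
Click 4 (3,3) count=0: revealed 7 new [(2,2) (2,3) (2,4) (3,3) (3,4) (4,2) (4,4)] -> total=10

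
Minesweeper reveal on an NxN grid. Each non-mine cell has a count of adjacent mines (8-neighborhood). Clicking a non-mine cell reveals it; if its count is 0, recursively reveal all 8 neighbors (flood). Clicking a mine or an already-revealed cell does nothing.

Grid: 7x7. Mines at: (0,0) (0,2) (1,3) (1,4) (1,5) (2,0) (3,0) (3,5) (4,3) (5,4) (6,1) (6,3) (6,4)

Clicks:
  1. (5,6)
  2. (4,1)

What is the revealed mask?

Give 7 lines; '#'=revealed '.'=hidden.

Click 1 (5,6) count=0: revealed 6 new [(4,5) (4,6) (5,5) (5,6) (6,5) (6,6)] -> total=6
Click 2 (4,1) count=1: revealed 1 new [(4,1)] -> total=7

Answer: .......
.......
.......
.......
.#...##
.....##
.....##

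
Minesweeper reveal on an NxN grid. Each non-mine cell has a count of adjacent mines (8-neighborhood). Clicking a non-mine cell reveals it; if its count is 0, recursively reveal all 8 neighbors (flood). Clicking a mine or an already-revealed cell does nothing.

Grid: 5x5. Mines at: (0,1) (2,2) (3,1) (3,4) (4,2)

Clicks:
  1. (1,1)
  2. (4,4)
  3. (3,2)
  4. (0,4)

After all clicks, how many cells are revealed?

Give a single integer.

Click 1 (1,1) count=2: revealed 1 new [(1,1)] -> total=1
Click 2 (4,4) count=1: revealed 1 new [(4,4)] -> total=2
Click 3 (3,2) count=3: revealed 1 new [(3,2)] -> total=3
Click 4 (0,4) count=0: revealed 8 new [(0,2) (0,3) (0,4) (1,2) (1,3) (1,4) (2,3) (2,4)] -> total=11

Answer: 11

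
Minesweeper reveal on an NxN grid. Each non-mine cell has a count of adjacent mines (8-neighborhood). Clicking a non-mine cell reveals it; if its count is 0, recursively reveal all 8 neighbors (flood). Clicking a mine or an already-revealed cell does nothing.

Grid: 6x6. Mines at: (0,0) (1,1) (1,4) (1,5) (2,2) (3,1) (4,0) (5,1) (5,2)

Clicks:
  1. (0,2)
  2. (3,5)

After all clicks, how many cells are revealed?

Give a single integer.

Answer: 13

Derivation:
Click 1 (0,2) count=1: revealed 1 new [(0,2)] -> total=1
Click 2 (3,5) count=0: revealed 12 new [(2,3) (2,4) (2,5) (3,3) (3,4) (3,5) (4,3) (4,4) (4,5) (5,3) (5,4) (5,5)] -> total=13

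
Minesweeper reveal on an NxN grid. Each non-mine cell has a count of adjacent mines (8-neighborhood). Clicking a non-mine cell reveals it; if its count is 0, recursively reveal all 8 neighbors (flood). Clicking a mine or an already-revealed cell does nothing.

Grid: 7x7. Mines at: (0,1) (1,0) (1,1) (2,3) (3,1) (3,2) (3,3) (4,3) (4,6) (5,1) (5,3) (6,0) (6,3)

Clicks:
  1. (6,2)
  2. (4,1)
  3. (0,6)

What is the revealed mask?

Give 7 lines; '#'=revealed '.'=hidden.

Click 1 (6,2) count=3: revealed 1 new [(6,2)] -> total=1
Click 2 (4,1) count=3: revealed 1 new [(4,1)] -> total=2
Click 3 (0,6) count=0: revealed 16 new [(0,2) (0,3) (0,4) (0,5) (0,6) (1,2) (1,3) (1,4) (1,5) (1,6) (2,4) (2,5) (2,6) (3,4) (3,5) (3,6)] -> total=18

Answer: ..#####
..#####
....###
....###
.#.....
.......
..#....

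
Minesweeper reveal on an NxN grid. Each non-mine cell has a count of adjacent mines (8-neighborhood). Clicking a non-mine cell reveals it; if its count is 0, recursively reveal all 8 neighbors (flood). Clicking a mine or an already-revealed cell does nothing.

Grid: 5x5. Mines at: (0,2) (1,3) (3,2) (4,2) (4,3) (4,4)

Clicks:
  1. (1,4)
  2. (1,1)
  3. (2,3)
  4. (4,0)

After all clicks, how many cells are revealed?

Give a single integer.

Answer: 12

Derivation:
Click 1 (1,4) count=1: revealed 1 new [(1,4)] -> total=1
Click 2 (1,1) count=1: revealed 1 new [(1,1)] -> total=2
Click 3 (2,3) count=2: revealed 1 new [(2,3)] -> total=3
Click 4 (4,0) count=0: revealed 9 new [(0,0) (0,1) (1,0) (2,0) (2,1) (3,0) (3,1) (4,0) (4,1)] -> total=12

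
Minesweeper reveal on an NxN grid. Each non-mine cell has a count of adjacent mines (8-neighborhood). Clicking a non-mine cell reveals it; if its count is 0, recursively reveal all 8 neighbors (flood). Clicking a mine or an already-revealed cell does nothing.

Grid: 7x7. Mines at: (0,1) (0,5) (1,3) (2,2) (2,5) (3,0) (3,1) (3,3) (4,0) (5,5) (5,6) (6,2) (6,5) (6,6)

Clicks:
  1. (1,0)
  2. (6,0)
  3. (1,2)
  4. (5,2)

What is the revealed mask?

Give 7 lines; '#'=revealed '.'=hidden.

Answer: .......
#.#....
.......
.......
.......
###....
##.....

Derivation:
Click 1 (1,0) count=1: revealed 1 new [(1,0)] -> total=1
Click 2 (6,0) count=0: revealed 4 new [(5,0) (5,1) (6,0) (6,1)] -> total=5
Click 3 (1,2) count=3: revealed 1 new [(1,2)] -> total=6
Click 4 (5,2) count=1: revealed 1 new [(5,2)] -> total=7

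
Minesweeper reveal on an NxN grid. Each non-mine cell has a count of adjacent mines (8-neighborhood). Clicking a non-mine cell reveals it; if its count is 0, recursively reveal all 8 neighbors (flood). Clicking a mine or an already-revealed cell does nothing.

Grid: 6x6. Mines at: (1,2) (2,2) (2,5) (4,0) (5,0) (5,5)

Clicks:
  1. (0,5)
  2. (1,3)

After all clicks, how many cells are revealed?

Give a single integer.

Answer: 6

Derivation:
Click 1 (0,5) count=0: revealed 6 new [(0,3) (0,4) (0,5) (1,3) (1,4) (1,5)] -> total=6
Click 2 (1,3) count=2: revealed 0 new [(none)] -> total=6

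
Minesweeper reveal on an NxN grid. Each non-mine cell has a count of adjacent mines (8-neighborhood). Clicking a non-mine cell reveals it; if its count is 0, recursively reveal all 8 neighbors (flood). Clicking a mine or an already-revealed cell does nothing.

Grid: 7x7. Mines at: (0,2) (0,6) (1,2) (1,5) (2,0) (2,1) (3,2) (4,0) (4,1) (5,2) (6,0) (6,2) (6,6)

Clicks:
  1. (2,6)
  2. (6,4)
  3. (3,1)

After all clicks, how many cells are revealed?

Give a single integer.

Click 1 (2,6) count=1: revealed 1 new [(2,6)] -> total=1
Click 2 (6,4) count=0: revealed 18 new [(2,3) (2,4) (2,5) (3,3) (3,4) (3,5) (3,6) (4,3) (4,4) (4,5) (4,6) (5,3) (5,4) (5,5) (5,6) (6,3) (6,4) (6,5)] -> total=19
Click 3 (3,1) count=5: revealed 1 new [(3,1)] -> total=20

Answer: 20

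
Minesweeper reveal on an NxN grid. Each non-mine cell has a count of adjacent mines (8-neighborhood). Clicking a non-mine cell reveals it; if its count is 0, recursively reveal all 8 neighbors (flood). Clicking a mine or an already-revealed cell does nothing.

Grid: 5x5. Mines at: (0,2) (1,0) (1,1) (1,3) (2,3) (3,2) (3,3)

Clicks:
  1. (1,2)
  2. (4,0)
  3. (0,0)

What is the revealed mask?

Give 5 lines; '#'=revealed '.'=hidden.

Click 1 (1,2) count=4: revealed 1 new [(1,2)] -> total=1
Click 2 (4,0) count=0: revealed 6 new [(2,0) (2,1) (3,0) (3,1) (4,0) (4,1)] -> total=7
Click 3 (0,0) count=2: revealed 1 new [(0,0)] -> total=8

Answer: #....
..#..
##...
##...
##...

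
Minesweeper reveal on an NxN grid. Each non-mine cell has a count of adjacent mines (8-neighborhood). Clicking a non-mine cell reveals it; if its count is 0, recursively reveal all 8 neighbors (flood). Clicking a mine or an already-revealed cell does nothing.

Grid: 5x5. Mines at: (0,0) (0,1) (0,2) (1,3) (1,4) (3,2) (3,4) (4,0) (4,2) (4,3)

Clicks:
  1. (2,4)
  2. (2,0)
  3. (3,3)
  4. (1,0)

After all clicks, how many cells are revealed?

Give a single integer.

Click 1 (2,4) count=3: revealed 1 new [(2,4)] -> total=1
Click 2 (2,0) count=0: revealed 6 new [(1,0) (1,1) (2,0) (2,1) (3,0) (3,1)] -> total=7
Click 3 (3,3) count=4: revealed 1 new [(3,3)] -> total=8
Click 4 (1,0) count=2: revealed 0 new [(none)] -> total=8

Answer: 8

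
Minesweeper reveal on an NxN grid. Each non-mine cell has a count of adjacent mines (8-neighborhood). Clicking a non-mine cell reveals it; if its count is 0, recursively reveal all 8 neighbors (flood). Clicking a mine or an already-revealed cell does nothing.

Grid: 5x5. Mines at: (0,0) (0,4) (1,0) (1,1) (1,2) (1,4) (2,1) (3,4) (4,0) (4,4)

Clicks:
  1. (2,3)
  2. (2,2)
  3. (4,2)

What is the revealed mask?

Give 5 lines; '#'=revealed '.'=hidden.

Answer: .....
.....
..##.
.###.
.###.

Derivation:
Click 1 (2,3) count=3: revealed 1 new [(2,3)] -> total=1
Click 2 (2,2) count=3: revealed 1 new [(2,2)] -> total=2
Click 3 (4,2) count=0: revealed 6 new [(3,1) (3,2) (3,3) (4,1) (4,2) (4,3)] -> total=8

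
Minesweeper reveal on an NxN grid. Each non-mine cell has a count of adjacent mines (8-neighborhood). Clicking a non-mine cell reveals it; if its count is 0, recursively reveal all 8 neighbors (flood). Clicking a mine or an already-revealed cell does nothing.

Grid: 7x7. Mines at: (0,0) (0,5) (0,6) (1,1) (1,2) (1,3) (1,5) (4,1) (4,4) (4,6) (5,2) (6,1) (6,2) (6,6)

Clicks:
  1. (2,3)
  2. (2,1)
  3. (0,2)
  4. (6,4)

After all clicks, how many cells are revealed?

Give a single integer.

Answer: 9

Derivation:
Click 1 (2,3) count=2: revealed 1 new [(2,3)] -> total=1
Click 2 (2,1) count=2: revealed 1 new [(2,1)] -> total=2
Click 3 (0,2) count=3: revealed 1 new [(0,2)] -> total=3
Click 4 (6,4) count=0: revealed 6 new [(5,3) (5,4) (5,5) (6,3) (6,4) (6,5)] -> total=9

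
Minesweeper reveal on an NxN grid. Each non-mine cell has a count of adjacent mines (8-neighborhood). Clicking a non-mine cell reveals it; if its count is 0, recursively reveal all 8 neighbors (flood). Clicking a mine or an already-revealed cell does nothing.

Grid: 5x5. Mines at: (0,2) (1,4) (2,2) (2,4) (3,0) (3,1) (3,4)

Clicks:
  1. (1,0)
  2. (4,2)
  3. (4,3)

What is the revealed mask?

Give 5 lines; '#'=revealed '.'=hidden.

Click 1 (1,0) count=0: revealed 6 new [(0,0) (0,1) (1,0) (1,1) (2,0) (2,1)] -> total=6
Click 2 (4,2) count=1: revealed 1 new [(4,2)] -> total=7
Click 3 (4,3) count=1: revealed 1 new [(4,3)] -> total=8

Answer: ##...
##...
##...
.....
..##.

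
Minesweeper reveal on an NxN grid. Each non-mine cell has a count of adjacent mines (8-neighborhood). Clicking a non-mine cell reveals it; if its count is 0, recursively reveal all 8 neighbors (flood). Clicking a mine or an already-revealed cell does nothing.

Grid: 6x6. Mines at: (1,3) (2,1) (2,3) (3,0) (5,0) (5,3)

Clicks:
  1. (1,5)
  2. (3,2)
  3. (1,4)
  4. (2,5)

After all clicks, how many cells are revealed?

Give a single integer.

Click 1 (1,5) count=0: revealed 12 new [(0,4) (0,5) (1,4) (1,5) (2,4) (2,5) (3,4) (3,5) (4,4) (4,5) (5,4) (5,5)] -> total=12
Click 2 (3,2) count=2: revealed 1 new [(3,2)] -> total=13
Click 3 (1,4) count=2: revealed 0 new [(none)] -> total=13
Click 4 (2,5) count=0: revealed 0 new [(none)] -> total=13

Answer: 13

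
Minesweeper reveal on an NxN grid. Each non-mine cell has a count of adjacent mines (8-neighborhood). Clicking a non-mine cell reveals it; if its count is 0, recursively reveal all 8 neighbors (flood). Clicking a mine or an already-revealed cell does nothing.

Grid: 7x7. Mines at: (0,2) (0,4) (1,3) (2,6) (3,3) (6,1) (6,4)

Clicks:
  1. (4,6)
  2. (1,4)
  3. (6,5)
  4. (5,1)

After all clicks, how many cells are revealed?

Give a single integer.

Click 1 (4,6) count=0: revealed 11 new [(3,4) (3,5) (3,6) (4,4) (4,5) (4,6) (5,4) (5,5) (5,6) (6,5) (6,6)] -> total=11
Click 2 (1,4) count=2: revealed 1 new [(1,4)] -> total=12
Click 3 (6,5) count=1: revealed 0 new [(none)] -> total=12
Click 4 (5,1) count=1: revealed 1 new [(5,1)] -> total=13

Answer: 13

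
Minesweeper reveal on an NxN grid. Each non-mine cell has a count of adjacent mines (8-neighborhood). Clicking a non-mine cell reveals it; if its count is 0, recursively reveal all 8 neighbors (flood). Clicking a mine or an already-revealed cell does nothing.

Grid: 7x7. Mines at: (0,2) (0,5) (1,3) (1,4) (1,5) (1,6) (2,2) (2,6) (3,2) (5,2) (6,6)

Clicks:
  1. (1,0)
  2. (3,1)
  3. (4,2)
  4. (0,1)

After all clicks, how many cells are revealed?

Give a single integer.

Click 1 (1,0) count=0: revealed 14 new [(0,0) (0,1) (1,0) (1,1) (2,0) (2,1) (3,0) (3,1) (4,0) (4,1) (5,0) (5,1) (6,0) (6,1)] -> total=14
Click 2 (3,1) count=2: revealed 0 new [(none)] -> total=14
Click 3 (4,2) count=2: revealed 1 new [(4,2)] -> total=15
Click 4 (0,1) count=1: revealed 0 new [(none)] -> total=15

Answer: 15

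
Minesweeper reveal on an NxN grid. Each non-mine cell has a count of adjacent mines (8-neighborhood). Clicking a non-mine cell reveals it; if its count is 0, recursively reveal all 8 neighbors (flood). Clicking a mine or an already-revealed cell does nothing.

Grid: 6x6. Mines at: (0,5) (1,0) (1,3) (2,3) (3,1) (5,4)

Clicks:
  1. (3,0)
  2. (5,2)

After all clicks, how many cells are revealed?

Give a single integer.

Answer: 9

Derivation:
Click 1 (3,0) count=1: revealed 1 new [(3,0)] -> total=1
Click 2 (5,2) count=0: revealed 8 new [(4,0) (4,1) (4,2) (4,3) (5,0) (5,1) (5,2) (5,3)] -> total=9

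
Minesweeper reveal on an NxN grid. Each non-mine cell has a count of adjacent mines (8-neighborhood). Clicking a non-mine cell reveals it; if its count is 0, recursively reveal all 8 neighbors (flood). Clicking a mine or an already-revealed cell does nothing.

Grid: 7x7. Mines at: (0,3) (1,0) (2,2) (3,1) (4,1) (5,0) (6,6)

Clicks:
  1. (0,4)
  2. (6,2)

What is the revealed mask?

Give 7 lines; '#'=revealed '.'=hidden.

Click 1 (0,4) count=1: revealed 1 new [(0,4)] -> total=1
Click 2 (6,2) count=0: revealed 31 new [(0,5) (0,6) (1,3) (1,4) (1,5) (1,6) (2,3) (2,4) (2,5) (2,6) (3,2) (3,3) (3,4) (3,5) (3,6) (4,2) (4,3) (4,4) (4,5) (4,6) (5,1) (5,2) (5,3) (5,4) (5,5) (5,6) (6,1) (6,2) (6,3) (6,4) (6,5)] -> total=32

Answer: ....###
...####
...####
..#####
..#####
.######
.#####.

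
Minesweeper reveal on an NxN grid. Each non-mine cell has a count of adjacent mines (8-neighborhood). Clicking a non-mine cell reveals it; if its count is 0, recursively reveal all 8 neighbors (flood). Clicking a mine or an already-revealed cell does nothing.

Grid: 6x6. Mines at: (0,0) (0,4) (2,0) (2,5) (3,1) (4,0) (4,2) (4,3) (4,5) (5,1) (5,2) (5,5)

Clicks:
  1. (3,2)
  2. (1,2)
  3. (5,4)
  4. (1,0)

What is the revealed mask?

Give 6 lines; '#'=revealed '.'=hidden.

Click 1 (3,2) count=3: revealed 1 new [(3,2)] -> total=1
Click 2 (1,2) count=0: revealed 13 new [(0,1) (0,2) (0,3) (1,1) (1,2) (1,3) (1,4) (2,1) (2,2) (2,3) (2,4) (3,3) (3,4)] -> total=14
Click 3 (5,4) count=3: revealed 1 new [(5,4)] -> total=15
Click 4 (1,0) count=2: revealed 1 new [(1,0)] -> total=16

Answer: .###..
#####.
.####.
..###.
......
....#.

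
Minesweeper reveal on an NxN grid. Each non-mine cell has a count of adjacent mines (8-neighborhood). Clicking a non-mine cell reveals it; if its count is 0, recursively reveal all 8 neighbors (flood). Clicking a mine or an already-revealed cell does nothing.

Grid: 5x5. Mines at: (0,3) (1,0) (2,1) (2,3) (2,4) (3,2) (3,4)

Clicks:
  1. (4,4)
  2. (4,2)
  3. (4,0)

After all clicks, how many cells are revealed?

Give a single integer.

Click 1 (4,4) count=1: revealed 1 new [(4,4)] -> total=1
Click 2 (4,2) count=1: revealed 1 new [(4,2)] -> total=2
Click 3 (4,0) count=0: revealed 4 new [(3,0) (3,1) (4,0) (4,1)] -> total=6

Answer: 6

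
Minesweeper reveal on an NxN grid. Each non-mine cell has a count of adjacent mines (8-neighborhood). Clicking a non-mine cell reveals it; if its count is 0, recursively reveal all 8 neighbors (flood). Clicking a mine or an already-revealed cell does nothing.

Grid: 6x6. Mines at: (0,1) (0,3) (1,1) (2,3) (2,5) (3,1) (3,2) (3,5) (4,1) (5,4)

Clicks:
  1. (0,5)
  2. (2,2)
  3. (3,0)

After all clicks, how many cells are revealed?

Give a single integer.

Click 1 (0,5) count=0: revealed 4 new [(0,4) (0,5) (1,4) (1,5)] -> total=4
Click 2 (2,2) count=4: revealed 1 new [(2,2)] -> total=5
Click 3 (3,0) count=2: revealed 1 new [(3,0)] -> total=6

Answer: 6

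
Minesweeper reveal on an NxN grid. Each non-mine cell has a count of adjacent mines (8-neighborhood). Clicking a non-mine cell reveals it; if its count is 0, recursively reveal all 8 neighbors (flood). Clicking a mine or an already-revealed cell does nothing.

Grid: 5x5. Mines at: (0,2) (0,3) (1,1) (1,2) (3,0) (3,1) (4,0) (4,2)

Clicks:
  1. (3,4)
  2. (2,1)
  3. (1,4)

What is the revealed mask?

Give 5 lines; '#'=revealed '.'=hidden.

Answer: .....
...##
.#.##
...##
...##

Derivation:
Click 1 (3,4) count=0: revealed 8 new [(1,3) (1,4) (2,3) (2,4) (3,3) (3,4) (4,3) (4,4)] -> total=8
Click 2 (2,1) count=4: revealed 1 new [(2,1)] -> total=9
Click 3 (1,4) count=1: revealed 0 new [(none)] -> total=9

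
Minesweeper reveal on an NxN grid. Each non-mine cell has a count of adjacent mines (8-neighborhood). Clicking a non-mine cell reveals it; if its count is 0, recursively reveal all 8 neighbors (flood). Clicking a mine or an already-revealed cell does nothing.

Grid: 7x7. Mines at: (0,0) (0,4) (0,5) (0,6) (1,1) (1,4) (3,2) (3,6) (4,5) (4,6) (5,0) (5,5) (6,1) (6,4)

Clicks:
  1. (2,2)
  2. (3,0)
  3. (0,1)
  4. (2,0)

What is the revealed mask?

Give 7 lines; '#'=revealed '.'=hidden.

Click 1 (2,2) count=2: revealed 1 new [(2,2)] -> total=1
Click 2 (3,0) count=0: revealed 6 new [(2,0) (2,1) (3,0) (3,1) (4,0) (4,1)] -> total=7
Click 3 (0,1) count=2: revealed 1 new [(0,1)] -> total=8
Click 4 (2,0) count=1: revealed 0 new [(none)] -> total=8

Answer: .#.....
.......
###....
##.....
##.....
.......
.......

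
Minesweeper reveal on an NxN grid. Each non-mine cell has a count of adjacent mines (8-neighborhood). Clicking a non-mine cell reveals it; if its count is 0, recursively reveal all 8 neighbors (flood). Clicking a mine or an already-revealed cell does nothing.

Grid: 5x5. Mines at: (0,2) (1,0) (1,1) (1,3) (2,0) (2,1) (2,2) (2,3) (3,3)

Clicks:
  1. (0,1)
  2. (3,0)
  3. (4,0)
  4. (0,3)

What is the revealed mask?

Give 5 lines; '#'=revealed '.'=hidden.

Answer: .#.#.
.....
.....
###..
###..

Derivation:
Click 1 (0,1) count=3: revealed 1 new [(0,1)] -> total=1
Click 2 (3,0) count=2: revealed 1 new [(3,0)] -> total=2
Click 3 (4,0) count=0: revealed 5 new [(3,1) (3,2) (4,0) (4,1) (4,2)] -> total=7
Click 4 (0,3) count=2: revealed 1 new [(0,3)] -> total=8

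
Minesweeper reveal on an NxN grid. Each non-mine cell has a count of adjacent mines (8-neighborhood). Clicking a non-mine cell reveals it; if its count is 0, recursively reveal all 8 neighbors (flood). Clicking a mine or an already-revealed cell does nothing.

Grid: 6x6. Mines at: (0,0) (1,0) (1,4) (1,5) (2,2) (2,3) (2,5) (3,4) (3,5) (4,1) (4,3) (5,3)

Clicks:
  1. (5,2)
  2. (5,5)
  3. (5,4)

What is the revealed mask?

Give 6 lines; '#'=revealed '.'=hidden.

Click 1 (5,2) count=3: revealed 1 new [(5,2)] -> total=1
Click 2 (5,5) count=0: revealed 4 new [(4,4) (4,5) (5,4) (5,5)] -> total=5
Click 3 (5,4) count=2: revealed 0 new [(none)] -> total=5

Answer: ......
......
......
......
....##
..#.##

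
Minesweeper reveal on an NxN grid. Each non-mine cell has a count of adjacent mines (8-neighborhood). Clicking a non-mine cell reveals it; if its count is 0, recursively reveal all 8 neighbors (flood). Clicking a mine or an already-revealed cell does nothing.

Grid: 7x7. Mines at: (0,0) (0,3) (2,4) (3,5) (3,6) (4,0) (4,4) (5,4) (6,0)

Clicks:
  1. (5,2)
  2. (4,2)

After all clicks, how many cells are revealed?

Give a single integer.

Click 1 (5,2) count=0: revealed 21 new [(1,0) (1,1) (1,2) (1,3) (2,0) (2,1) (2,2) (2,3) (3,0) (3,1) (3,2) (3,3) (4,1) (4,2) (4,3) (5,1) (5,2) (5,3) (6,1) (6,2) (6,3)] -> total=21
Click 2 (4,2) count=0: revealed 0 new [(none)] -> total=21

Answer: 21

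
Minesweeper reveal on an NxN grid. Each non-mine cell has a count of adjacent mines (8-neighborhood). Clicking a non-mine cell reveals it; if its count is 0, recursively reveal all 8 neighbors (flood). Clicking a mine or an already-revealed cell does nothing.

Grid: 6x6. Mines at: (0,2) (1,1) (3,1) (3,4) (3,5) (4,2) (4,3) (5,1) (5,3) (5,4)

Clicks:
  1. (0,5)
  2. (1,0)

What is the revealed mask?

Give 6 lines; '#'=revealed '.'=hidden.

Click 1 (0,5) count=0: revealed 9 new [(0,3) (0,4) (0,5) (1,3) (1,4) (1,5) (2,3) (2,4) (2,5)] -> total=9
Click 2 (1,0) count=1: revealed 1 new [(1,0)] -> total=10

Answer: ...###
#..###
...###
......
......
......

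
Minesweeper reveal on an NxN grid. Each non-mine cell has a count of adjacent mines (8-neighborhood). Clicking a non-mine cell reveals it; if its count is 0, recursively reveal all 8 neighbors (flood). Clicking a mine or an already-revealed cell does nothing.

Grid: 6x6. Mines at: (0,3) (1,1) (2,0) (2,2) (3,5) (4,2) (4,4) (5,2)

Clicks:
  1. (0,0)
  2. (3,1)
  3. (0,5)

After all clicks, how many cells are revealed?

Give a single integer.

Click 1 (0,0) count=1: revealed 1 new [(0,0)] -> total=1
Click 2 (3,1) count=3: revealed 1 new [(3,1)] -> total=2
Click 3 (0,5) count=0: revealed 6 new [(0,4) (0,5) (1,4) (1,5) (2,4) (2,5)] -> total=8

Answer: 8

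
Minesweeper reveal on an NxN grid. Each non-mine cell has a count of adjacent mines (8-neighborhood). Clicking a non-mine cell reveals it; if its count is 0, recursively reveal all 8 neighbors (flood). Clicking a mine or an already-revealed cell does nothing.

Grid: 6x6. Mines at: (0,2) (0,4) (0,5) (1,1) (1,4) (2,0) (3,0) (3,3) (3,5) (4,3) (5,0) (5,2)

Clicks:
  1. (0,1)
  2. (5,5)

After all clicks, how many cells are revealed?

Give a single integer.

Click 1 (0,1) count=2: revealed 1 new [(0,1)] -> total=1
Click 2 (5,5) count=0: revealed 4 new [(4,4) (4,5) (5,4) (5,5)] -> total=5

Answer: 5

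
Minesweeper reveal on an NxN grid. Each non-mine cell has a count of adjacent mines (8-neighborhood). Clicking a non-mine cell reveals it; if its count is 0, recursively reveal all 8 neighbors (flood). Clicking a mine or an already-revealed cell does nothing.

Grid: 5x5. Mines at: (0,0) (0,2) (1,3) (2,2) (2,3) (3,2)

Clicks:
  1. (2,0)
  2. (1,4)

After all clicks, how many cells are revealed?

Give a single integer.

Answer: 9

Derivation:
Click 1 (2,0) count=0: revealed 8 new [(1,0) (1,1) (2,0) (2,1) (3,0) (3,1) (4,0) (4,1)] -> total=8
Click 2 (1,4) count=2: revealed 1 new [(1,4)] -> total=9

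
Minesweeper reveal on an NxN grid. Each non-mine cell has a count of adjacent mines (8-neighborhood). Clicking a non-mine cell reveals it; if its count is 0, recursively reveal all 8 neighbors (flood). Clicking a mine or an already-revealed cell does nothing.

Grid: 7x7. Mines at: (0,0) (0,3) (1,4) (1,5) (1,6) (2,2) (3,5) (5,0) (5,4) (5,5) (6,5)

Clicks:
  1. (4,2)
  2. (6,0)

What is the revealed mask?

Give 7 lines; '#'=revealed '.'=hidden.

Click 1 (4,2) count=0: revealed 12 new [(3,1) (3,2) (3,3) (4,1) (4,2) (4,3) (5,1) (5,2) (5,3) (6,1) (6,2) (6,3)] -> total=12
Click 2 (6,0) count=1: revealed 1 new [(6,0)] -> total=13

Answer: .......
.......
.......
.###...
.###...
.###...
####...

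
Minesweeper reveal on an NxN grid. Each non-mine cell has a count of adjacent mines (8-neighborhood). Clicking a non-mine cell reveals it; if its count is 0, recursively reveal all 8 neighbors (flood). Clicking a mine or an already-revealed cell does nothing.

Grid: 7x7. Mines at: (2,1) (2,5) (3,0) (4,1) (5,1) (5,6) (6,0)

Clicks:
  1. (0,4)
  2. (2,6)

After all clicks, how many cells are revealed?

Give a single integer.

Answer: 34

Derivation:
Click 1 (0,4) count=0: revealed 33 new [(0,0) (0,1) (0,2) (0,3) (0,4) (0,5) (0,6) (1,0) (1,1) (1,2) (1,3) (1,4) (1,5) (1,6) (2,2) (2,3) (2,4) (3,2) (3,3) (3,4) (3,5) (4,2) (4,3) (4,4) (4,5) (5,2) (5,3) (5,4) (5,5) (6,2) (6,3) (6,4) (6,5)] -> total=33
Click 2 (2,6) count=1: revealed 1 new [(2,6)] -> total=34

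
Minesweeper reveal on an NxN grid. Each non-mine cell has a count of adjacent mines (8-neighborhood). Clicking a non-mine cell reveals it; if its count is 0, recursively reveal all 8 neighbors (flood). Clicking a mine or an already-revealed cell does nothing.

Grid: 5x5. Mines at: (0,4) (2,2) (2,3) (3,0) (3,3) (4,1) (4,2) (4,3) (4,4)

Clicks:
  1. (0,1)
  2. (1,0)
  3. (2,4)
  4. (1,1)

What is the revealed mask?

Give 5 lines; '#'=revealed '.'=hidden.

Answer: ####.
####.
##..#
.....
.....

Derivation:
Click 1 (0,1) count=0: revealed 10 new [(0,0) (0,1) (0,2) (0,3) (1,0) (1,1) (1,2) (1,3) (2,0) (2,1)] -> total=10
Click 2 (1,0) count=0: revealed 0 new [(none)] -> total=10
Click 3 (2,4) count=2: revealed 1 new [(2,4)] -> total=11
Click 4 (1,1) count=1: revealed 0 new [(none)] -> total=11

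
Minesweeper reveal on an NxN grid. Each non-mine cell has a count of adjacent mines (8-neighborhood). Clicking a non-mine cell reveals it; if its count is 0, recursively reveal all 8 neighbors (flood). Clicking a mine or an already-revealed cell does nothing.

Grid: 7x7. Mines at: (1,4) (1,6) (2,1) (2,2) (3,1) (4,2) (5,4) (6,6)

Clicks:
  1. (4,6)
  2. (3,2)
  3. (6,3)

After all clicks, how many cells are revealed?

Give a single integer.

Click 1 (4,6) count=0: revealed 14 new [(2,3) (2,4) (2,5) (2,6) (3,3) (3,4) (3,5) (3,6) (4,3) (4,4) (4,5) (4,6) (5,5) (5,6)] -> total=14
Click 2 (3,2) count=4: revealed 1 new [(3,2)] -> total=15
Click 3 (6,3) count=1: revealed 1 new [(6,3)] -> total=16

Answer: 16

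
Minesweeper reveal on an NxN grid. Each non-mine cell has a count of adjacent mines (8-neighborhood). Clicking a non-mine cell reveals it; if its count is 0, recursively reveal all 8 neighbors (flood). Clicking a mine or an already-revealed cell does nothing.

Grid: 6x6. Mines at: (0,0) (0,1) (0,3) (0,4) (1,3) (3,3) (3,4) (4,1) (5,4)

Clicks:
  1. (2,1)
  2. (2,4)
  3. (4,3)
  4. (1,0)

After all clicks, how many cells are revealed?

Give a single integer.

Answer: 11

Derivation:
Click 1 (2,1) count=0: revealed 9 new [(1,0) (1,1) (1,2) (2,0) (2,1) (2,2) (3,0) (3,1) (3,2)] -> total=9
Click 2 (2,4) count=3: revealed 1 new [(2,4)] -> total=10
Click 3 (4,3) count=3: revealed 1 new [(4,3)] -> total=11
Click 4 (1,0) count=2: revealed 0 new [(none)] -> total=11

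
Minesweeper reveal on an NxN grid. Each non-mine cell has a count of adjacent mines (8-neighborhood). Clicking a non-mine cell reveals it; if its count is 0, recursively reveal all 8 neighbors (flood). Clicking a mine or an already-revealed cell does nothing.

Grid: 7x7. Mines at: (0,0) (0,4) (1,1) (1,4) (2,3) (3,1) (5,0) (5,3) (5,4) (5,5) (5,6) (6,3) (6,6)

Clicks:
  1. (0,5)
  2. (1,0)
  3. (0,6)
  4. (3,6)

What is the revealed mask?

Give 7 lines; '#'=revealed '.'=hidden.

Click 1 (0,5) count=2: revealed 1 new [(0,5)] -> total=1
Click 2 (1,0) count=2: revealed 1 new [(1,0)] -> total=2
Click 3 (0,6) count=0: revealed 12 new [(0,6) (1,5) (1,6) (2,4) (2,5) (2,6) (3,4) (3,5) (3,6) (4,4) (4,5) (4,6)] -> total=14
Click 4 (3,6) count=0: revealed 0 new [(none)] -> total=14

Answer: .....##
#....##
....###
....###
....###
.......
.......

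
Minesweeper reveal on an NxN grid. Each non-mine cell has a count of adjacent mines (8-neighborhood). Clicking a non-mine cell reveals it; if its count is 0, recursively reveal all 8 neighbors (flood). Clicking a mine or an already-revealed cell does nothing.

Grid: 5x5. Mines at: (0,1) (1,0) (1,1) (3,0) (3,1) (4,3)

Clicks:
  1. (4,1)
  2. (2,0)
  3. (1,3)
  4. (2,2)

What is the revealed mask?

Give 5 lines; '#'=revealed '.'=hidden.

Click 1 (4,1) count=2: revealed 1 new [(4,1)] -> total=1
Click 2 (2,0) count=4: revealed 1 new [(2,0)] -> total=2
Click 3 (1,3) count=0: revealed 12 new [(0,2) (0,3) (0,4) (1,2) (1,3) (1,4) (2,2) (2,3) (2,4) (3,2) (3,3) (3,4)] -> total=14
Click 4 (2,2) count=2: revealed 0 new [(none)] -> total=14

Answer: ..###
..###
#.###
..###
.#...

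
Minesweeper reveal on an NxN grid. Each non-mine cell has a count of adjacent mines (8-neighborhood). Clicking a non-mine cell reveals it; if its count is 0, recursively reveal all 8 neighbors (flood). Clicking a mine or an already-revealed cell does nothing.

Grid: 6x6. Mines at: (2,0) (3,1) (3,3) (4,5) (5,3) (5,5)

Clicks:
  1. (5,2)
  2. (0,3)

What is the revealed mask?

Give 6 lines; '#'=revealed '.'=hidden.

Answer: ######
######
.#####
....##
......
..#...

Derivation:
Click 1 (5,2) count=1: revealed 1 new [(5,2)] -> total=1
Click 2 (0,3) count=0: revealed 19 new [(0,0) (0,1) (0,2) (0,3) (0,4) (0,5) (1,0) (1,1) (1,2) (1,3) (1,4) (1,5) (2,1) (2,2) (2,3) (2,4) (2,5) (3,4) (3,5)] -> total=20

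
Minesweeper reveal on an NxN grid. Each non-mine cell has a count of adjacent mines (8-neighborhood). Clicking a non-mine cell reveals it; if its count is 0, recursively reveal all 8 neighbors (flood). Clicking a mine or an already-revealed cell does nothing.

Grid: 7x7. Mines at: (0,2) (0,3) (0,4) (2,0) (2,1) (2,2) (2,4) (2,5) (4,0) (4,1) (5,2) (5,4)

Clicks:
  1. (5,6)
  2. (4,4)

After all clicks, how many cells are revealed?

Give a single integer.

Answer: 9

Derivation:
Click 1 (5,6) count=0: revealed 8 new [(3,5) (3,6) (4,5) (4,6) (5,5) (5,6) (6,5) (6,6)] -> total=8
Click 2 (4,4) count=1: revealed 1 new [(4,4)] -> total=9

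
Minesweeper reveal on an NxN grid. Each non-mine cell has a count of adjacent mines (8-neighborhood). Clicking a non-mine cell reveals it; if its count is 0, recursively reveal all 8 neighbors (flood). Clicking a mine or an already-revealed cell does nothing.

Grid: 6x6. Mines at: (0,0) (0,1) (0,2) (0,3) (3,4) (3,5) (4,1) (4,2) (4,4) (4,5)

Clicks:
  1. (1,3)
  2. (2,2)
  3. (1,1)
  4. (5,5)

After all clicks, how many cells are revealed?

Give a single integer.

Click 1 (1,3) count=2: revealed 1 new [(1,3)] -> total=1
Click 2 (2,2) count=0: revealed 11 new [(1,0) (1,1) (1,2) (2,0) (2,1) (2,2) (2,3) (3,0) (3,1) (3,2) (3,3)] -> total=12
Click 3 (1,1) count=3: revealed 0 new [(none)] -> total=12
Click 4 (5,5) count=2: revealed 1 new [(5,5)] -> total=13

Answer: 13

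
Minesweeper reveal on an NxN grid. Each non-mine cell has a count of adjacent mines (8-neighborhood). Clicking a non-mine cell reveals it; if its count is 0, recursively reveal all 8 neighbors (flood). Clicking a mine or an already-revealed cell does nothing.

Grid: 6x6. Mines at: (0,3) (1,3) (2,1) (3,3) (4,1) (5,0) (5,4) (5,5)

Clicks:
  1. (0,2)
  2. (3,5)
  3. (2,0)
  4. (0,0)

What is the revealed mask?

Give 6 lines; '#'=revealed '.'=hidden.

Click 1 (0,2) count=2: revealed 1 new [(0,2)] -> total=1
Click 2 (3,5) count=0: revealed 10 new [(0,4) (0,5) (1,4) (1,5) (2,4) (2,5) (3,4) (3,5) (4,4) (4,5)] -> total=11
Click 3 (2,0) count=1: revealed 1 new [(2,0)] -> total=12
Click 4 (0,0) count=0: revealed 5 new [(0,0) (0,1) (1,0) (1,1) (1,2)] -> total=17

Answer: ###.##
###.##
#...##
....##
....##
......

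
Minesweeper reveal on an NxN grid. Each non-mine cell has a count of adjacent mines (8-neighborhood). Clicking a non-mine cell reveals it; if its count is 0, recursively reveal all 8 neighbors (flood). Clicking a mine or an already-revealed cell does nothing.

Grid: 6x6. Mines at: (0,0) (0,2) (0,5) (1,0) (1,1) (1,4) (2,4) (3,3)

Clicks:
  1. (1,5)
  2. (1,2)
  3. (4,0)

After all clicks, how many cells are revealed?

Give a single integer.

Answer: 22

Derivation:
Click 1 (1,5) count=3: revealed 1 new [(1,5)] -> total=1
Click 2 (1,2) count=2: revealed 1 new [(1,2)] -> total=2
Click 3 (4,0) count=0: revealed 20 new [(2,0) (2,1) (2,2) (3,0) (3,1) (3,2) (3,4) (3,5) (4,0) (4,1) (4,2) (4,3) (4,4) (4,5) (5,0) (5,1) (5,2) (5,3) (5,4) (5,5)] -> total=22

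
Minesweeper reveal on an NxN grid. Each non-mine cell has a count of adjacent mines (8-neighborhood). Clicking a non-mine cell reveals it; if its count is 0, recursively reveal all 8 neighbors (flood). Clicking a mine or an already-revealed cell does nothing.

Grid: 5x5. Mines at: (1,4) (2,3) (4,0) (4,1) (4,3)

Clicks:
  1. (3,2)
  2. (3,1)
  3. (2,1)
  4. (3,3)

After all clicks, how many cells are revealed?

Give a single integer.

Click 1 (3,2) count=3: revealed 1 new [(3,2)] -> total=1
Click 2 (3,1) count=2: revealed 1 new [(3,1)] -> total=2
Click 3 (2,1) count=0: revealed 12 new [(0,0) (0,1) (0,2) (0,3) (1,0) (1,1) (1,2) (1,3) (2,0) (2,1) (2,2) (3,0)] -> total=14
Click 4 (3,3) count=2: revealed 1 new [(3,3)] -> total=15

Answer: 15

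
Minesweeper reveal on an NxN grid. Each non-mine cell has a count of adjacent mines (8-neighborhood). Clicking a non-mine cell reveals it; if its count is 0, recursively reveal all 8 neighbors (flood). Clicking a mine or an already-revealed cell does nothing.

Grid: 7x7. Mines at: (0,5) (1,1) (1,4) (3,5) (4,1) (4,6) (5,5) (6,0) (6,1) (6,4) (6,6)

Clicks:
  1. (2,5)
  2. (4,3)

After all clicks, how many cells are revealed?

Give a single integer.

Answer: 13

Derivation:
Click 1 (2,5) count=2: revealed 1 new [(2,5)] -> total=1
Click 2 (4,3) count=0: revealed 12 new [(2,2) (2,3) (2,4) (3,2) (3,3) (3,4) (4,2) (4,3) (4,4) (5,2) (5,3) (5,4)] -> total=13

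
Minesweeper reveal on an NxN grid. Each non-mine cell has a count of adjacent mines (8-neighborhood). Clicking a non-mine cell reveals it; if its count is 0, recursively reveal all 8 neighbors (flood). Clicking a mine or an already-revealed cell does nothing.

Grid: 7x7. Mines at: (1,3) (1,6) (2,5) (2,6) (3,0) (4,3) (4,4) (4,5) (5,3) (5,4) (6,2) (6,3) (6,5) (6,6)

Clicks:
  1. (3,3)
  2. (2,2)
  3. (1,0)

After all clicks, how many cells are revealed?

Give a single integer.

Click 1 (3,3) count=2: revealed 1 new [(3,3)] -> total=1
Click 2 (2,2) count=1: revealed 1 new [(2,2)] -> total=2
Click 3 (1,0) count=0: revealed 8 new [(0,0) (0,1) (0,2) (1,0) (1,1) (1,2) (2,0) (2,1)] -> total=10

Answer: 10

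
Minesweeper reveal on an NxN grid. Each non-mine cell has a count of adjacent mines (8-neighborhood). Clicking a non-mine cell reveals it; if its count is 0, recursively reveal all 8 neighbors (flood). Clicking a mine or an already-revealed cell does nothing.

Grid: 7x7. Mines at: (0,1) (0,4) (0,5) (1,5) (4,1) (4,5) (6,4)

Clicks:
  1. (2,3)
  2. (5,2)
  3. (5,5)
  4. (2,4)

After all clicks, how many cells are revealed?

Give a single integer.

Click 1 (2,3) count=0: revealed 21 new [(1,0) (1,1) (1,2) (1,3) (1,4) (2,0) (2,1) (2,2) (2,3) (2,4) (3,0) (3,1) (3,2) (3,3) (3,4) (4,2) (4,3) (4,4) (5,2) (5,3) (5,4)] -> total=21
Click 2 (5,2) count=1: revealed 0 new [(none)] -> total=21
Click 3 (5,5) count=2: revealed 1 new [(5,5)] -> total=22
Click 4 (2,4) count=1: revealed 0 new [(none)] -> total=22

Answer: 22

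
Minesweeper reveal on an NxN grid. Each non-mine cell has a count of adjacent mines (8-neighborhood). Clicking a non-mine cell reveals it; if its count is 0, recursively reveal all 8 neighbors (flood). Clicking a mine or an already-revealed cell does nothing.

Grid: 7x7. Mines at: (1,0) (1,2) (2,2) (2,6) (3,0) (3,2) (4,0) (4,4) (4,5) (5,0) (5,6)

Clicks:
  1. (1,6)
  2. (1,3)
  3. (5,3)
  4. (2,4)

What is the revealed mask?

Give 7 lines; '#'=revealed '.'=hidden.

Click 1 (1,6) count=1: revealed 1 new [(1,6)] -> total=1
Click 2 (1,3) count=2: revealed 1 new [(1,3)] -> total=2
Click 3 (5,3) count=1: revealed 1 new [(5,3)] -> total=3
Click 4 (2,4) count=0: revealed 12 new [(0,3) (0,4) (0,5) (0,6) (1,4) (1,5) (2,3) (2,4) (2,5) (3,3) (3,4) (3,5)] -> total=15

Answer: ...####
...####
...###.
...###.
.......
...#...
.......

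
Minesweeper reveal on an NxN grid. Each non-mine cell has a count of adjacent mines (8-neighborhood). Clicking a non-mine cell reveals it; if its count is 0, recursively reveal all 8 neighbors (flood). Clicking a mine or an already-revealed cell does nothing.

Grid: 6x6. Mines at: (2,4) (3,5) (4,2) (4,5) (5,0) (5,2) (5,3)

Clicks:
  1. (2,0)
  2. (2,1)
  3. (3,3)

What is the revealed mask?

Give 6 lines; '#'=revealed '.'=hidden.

Click 1 (2,0) count=0: revealed 22 new [(0,0) (0,1) (0,2) (0,3) (0,4) (0,5) (1,0) (1,1) (1,2) (1,3) (1,4) (1,5) (2,0) (2,1) (2,2) (2,3) (3,0) (3,1) (3,2) (3,3) (4,0) (4,1)] -> total=22
Click 2 (2,1) count=0: revealed 0 new [(none)] -> total=22
Click 3 (3,3) count=2: revealed 0 new [(none)] -> total=22

Answer: ######
######
####..
####..
##....
......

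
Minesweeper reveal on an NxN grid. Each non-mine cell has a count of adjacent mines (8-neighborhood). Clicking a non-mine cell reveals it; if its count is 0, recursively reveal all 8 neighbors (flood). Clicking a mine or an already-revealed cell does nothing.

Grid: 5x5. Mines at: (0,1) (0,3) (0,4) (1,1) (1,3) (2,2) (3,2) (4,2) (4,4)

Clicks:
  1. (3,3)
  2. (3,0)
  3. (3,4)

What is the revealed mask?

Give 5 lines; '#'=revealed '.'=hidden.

Click 1 (3,3) count=4: revealed 1 new [(3,3)] -> total=1
Click 2 (3,0) count=0: revealed 6 new [(2,0) (2,1) (3,0) (3,1) (4,0) (4,1)] -> total=7
Click 3 (3,4) count=1: revealed 1 new [(3,4)] -> total=8

Answer: .....
.....
##...
##.##
##...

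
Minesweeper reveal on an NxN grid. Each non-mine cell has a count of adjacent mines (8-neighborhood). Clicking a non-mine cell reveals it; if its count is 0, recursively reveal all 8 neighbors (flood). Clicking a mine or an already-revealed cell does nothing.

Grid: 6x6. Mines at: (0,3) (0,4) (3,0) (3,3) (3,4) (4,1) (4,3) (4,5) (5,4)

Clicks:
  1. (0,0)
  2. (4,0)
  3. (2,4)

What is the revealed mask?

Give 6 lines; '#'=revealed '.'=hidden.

Click 1 (0,0) count=0: revealed 9 new [(0,0) (0,1) (0,2) (1,0) (1,1) (1,2) (2,0) (2,1) (2,2)] -> total=9
Click 2 (4,0) count=2: revealed 1 new [(4,0)] -> total=10
Click 3 (2,4) count=2: revealed 1 new [(2,4)] -> total=11

Answer: ###...
###...
###.#.
......
#.....
......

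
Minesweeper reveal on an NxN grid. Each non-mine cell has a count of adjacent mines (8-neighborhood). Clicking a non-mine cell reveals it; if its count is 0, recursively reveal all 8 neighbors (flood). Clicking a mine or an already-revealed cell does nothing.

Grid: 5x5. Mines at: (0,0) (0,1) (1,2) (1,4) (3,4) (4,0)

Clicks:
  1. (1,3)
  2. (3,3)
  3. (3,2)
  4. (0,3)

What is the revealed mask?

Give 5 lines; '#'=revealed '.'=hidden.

Answer: ...#.
...#.
.###.
.###.
.###.

Derivation:
Click 1 (1,3) count=2: revealed 1 new [(1,3)] -> total=1
Click 2 (3,3) count=1: revealed 1 new [(3,3)] -> total=2
Click 3 (3,2) count=0: revealed 8 new [(2,1) (2,2) (2,3) (3,1) (3,2) (4,1) (4,2) (4,3)] -> total=10
Click 4 (0,3) count=2: revealed 1 new [(0,3)] -> total=11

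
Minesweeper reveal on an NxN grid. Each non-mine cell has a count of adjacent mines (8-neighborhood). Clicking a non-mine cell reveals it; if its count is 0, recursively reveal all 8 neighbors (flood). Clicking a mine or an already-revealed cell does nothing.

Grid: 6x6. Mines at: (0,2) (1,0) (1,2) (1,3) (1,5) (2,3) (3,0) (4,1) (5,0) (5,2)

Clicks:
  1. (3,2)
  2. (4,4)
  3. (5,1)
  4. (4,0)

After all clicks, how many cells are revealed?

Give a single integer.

Click 1 (3,2) count=2: revealed 1 new [(3,2)] -> total=1
Click 2 (4,4) count=0: revealed 11 new [(2,4) (2,5) (3,3) (3,4) (3,5) (4,3) (4,4) (4,5) (5,3) (5,4) (5,5)] -> total=12
Click 3 (5,1) count=3: revealed 1 new [(5,1)] -> total=13
Click 4 (4,0) count=3: revealed 1 new [(4,0)] -> total=14

Answer: 14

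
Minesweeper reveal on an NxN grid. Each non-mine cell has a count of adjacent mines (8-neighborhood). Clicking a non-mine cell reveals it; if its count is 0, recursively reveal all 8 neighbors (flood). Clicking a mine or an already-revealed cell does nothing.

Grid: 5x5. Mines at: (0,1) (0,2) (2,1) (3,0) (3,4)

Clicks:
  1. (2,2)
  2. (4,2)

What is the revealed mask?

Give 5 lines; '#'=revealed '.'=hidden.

Click 1 (2,2) count=1: revealed 1 new [(2,2)] -> total=1
Click 2 (4,2) count=0: revealed 6 new [(3,1) (3,2) (3,3) (4,1) (4,2) (4,3)] -> total=7

Answer: .....
.....
..#..
.###.
.###.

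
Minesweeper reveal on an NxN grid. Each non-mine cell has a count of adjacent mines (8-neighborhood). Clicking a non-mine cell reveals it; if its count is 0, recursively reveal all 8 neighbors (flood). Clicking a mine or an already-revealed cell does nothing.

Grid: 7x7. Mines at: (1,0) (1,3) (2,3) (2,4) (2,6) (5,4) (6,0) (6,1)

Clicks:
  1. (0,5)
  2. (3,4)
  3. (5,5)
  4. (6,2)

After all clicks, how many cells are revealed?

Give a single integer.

Click 1 (0,5) count=0: revealed 6 new [(0,4) (0,5) (0,6) (1,4) (1,5) (1,6)] -> total=6
Click 2 (3,4) count=2: revealed 1 new [(3,4)] -> total=7
Click 3 (5,5) count=1: revealed 1 new [(5,5)] -> total=8
Click 4 (6,2) count=1: revealed 1 new [(6,2)] -> total=9

Answer: 9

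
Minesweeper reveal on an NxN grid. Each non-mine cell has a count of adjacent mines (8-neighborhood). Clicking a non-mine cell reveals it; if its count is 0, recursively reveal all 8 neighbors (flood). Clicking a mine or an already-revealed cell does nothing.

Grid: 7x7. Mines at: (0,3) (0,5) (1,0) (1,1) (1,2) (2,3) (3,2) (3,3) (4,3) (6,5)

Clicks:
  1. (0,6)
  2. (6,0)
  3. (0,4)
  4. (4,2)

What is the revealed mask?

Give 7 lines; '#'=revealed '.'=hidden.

Answer: ....#.#
.......
##.....
##.....
###....
#####..
#####..

Derivation:
Click 1 (0,6) count=1: revealed 1 new [(0,6)] -> total=1
Click 2 (6,0) count=0: revealed 17 new [(2,0) (2,1) (3,0) (3,1) (4,0) (4,1) (4,2) (5,0) (5,1) (5,2) (5,3) (5,4) (6,0) (6,1) (6,2) (6,3) (6,4)] -> total=18
Click 3 (0,4) count=2: revealed 1 new [(0,4)] -> total=19
Click 4 (4,2) count=3: revealed 0 new [(none)] -> total=19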